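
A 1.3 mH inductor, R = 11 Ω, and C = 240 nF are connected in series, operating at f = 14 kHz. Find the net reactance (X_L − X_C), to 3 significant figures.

67.0 Ω

ω = 2πf = 87960 rad/s
X_L = ωL = 114 Ω
X_C = 1/(ωC) = 47.4 Ω
X = 114 − 47.4 = 67.0 Ω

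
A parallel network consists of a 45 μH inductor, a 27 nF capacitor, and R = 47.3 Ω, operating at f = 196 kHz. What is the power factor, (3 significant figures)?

0.812

ω = 2πf = 1.232e+06 rad/s
X_L = ωL = 55.4 Ω
X_C = 1/(ωC) = 30.1 Ω
Parallel: admittances add. Y = 1/R + 1/(jωL) + jωC
Y = (0.0211 + j0.0152) S
|Y| = 0.0260 S → |Z| = 1/|Y| = 38.4 Ω, ∠Z = −∠Y = -35.7°
cos φ = cos(-35.7°) = 0.812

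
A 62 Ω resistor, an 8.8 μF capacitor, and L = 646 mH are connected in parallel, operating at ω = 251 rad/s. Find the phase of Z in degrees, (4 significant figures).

13.79°

X_L = ωL = 162.1 Ω
X_C = 1/(ωC) = 452.7 Ω
Parallel: admittances add. Y = 1/R + 1/(jωL) + jωC
Y = (0.01613 − j0.003958) S
|Y| = 0.01661 S → |Z| = 1/|Y| = 60.21 Ω, ∠Z = −∠Y = 13.79°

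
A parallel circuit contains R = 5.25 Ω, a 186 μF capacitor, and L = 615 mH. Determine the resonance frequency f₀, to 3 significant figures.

14.9 Hz

ω₀ = 1/√(LC) = 1/√(0.615 × 0.000186) = 93.50 rad/s
f₀ = ω₀/(2π) = 14.9 Hz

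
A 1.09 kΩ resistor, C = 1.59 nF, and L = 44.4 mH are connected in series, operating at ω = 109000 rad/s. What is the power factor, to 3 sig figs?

0.761

X_L = ωL = 4840 Ω
X_C = 1/(ωC) = 5770 Ω
Net reactance X = X_L − X_C = -930 Ω
Z = 1090 − j930 Ω
|Z| = √(1090² + 930²) = 1430 Ω
∠Z = arctan(-930/1090) = -40.5°
cos φ = cos(-40.5°) = 0.761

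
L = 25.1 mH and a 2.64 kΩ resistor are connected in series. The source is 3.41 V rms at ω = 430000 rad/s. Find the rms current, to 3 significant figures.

X_L = ωL = 10800 Ω
Z = 2640 + j10800 Ω
|Z| = √(2640² + 10800²) = 11100 Ω
I = V/|Z| = 3.41/11100 = 307 μA

307 μA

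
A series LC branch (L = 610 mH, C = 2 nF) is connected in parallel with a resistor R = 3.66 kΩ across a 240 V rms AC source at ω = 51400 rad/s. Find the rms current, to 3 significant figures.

66.5 mA

X_L = ωL = 31400 Ω
X_C = 1/(ωC) = 9730 Ω
Branch 1: Z₁ = R = 3660 Ω
Branch 2 (series LC): Z₂ = j(X_L − X_C) = j21600 Ω
Parallel: Z = Z₁Z₂/(Z₁+Z₂), |Z| = 3610 Ω, ∠Z = 9.61°
I = V/|Z| = 240/3610 = 66.5 mA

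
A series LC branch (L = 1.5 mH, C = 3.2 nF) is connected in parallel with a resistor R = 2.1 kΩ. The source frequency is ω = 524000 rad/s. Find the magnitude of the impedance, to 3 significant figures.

X_L = ωL = 786 Ω
X_C = 1/(ωC) = 596 Ω
Branch 1: Z₁ = R = 2100 Ω
Branch 2 (series LC): Z₂ = j(X_L − X_C) = j190 Ω
Parallel: Z = Z₁Z₂/(Z₁+Z₂), |Z| = 189 Ω, ∠Z = 84.8°

189 Ω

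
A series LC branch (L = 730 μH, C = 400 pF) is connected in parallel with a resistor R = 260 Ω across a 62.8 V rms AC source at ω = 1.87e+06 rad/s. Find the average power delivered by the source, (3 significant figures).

X_L = ωL = 1370 Ω
X_C = 1/(ωC) = 1340 Ω
Branch 1: Z₁ = R = 260 Ω
Branch 2 (series LC): Z₂ = j(X_L − X_C) = j28.2 Ω
Parallel: Z = Z₁Z₂/(Z₁+Z₂), |Z| = 28.0 Ω, ∠Z = 83.8°
I = V/|Z| = 2.24 A
P = VI cos φ = 62.8 × 2.24 × cos(83.8°) = 15.2 W

15.2 W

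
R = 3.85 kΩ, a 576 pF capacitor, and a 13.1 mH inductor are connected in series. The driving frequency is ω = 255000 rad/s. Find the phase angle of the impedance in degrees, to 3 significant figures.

X_L = ωL = 3340 Ω
X_C = 1/(ωC) = 6810 Ω
Net reactance X = X_L − X_C = -3470 Ω
Z = 3850 − j3470 Ω
|Z| = √(3850² + 3470²) = 5180 Ω
∠Z = arctan(-3470/3850) = -42.0°

-42.0°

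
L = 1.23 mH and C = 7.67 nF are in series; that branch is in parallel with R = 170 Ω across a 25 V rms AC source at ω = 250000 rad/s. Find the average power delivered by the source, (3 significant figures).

3.68 W

X_L = ωL = 308 Ω
X_C = 1/(ωC) = 522 Ω
Branch 1: Z₁ = R = 170 Ω
Branch 2 (series LC): Z₂ = j(X_L − X_C) = −j214 Ω
Parallel: Z = Z₁Z₂/(Z₁+Z₂), |Z| = 133 Ω, ∠Z = -38.5°
I = V/|Z| = 188 mA
P = VI cos φ = 25 × 0.188 × cos(-38.5°) = 3.68 W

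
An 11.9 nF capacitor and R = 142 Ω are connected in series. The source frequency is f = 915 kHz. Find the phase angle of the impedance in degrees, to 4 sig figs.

-5.877°

ω = 2πf = 5.749e+06 rad/s
X_C = 1/(ωC) = 14.62 Ω
Z = 142.0 − j14.62 Ω
|Z| = √(142.0² + 14.62²) = 142.8 Ω
∠Z = arctan(-14.62/142.0) = -5.877°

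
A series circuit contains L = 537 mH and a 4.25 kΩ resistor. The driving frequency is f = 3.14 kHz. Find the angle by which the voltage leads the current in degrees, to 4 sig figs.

ω = 2πf = 19730 rad/s
X_L = ωL = 10590 Ω
Z = 4250 + j10590 Ω
|Z| = √(4250² + 10590²) = 11420 Ω
∠Z = arctan(10590/4250) = 68.14°

68.14°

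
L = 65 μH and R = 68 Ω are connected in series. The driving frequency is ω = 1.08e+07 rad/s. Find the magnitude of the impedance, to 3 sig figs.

705 Ω

X_L = ωL = 702 Ω
Z = 68.0 + j702 Ω
|Z| = √(68.0² + 702²) = 705 Ω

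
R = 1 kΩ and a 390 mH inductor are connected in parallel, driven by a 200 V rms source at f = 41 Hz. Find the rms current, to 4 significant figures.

ω = 2πf = 257.6 rad/s
X_L = ωL = 100.5 Ω
Parallel: admittances add. Y = 1/R + 1/(jωL)
Y = (0.001000 − j0.009953) S
|Y| = 0.01000 S → |Z| = 1/|Y| = 99.96 Ω, ∠Z = −∠Y = 84.26°
I = V/|Z| = 200/99.96 = 2.001 A

2.001 A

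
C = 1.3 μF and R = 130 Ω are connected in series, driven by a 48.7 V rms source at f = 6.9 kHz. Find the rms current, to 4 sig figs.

371.2 mA

ω = 2πf = 43350 rad/s
X_C = 1/(ωC) = 17.74 Ω
Z = 130.0 − j17.74 Ω
|Z| = √(130.0² + 17.74²) = 131.2 Ω
I = V/|Z| = 48.7/131.2 = 371.2 mA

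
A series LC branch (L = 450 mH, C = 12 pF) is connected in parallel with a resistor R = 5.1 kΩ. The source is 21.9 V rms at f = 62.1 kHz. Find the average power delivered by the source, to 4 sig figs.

94.04 mW

ω = 2πf = 390200 rad/s
X_L = ωL = 175600 Ω
X_C = 1/(ωC) = 213600 Ω
Branch 1: Z₁ = R = 5100 Ω
Branch 2 (series LC): Z₂ = j(X_L − X_C) = −j37990 Ω
Parallel: Z = Z₁Z₂/(Z₁+Z₂), |Z| = 5055 Ω, ∠Z = -7.646°
I = V/|Z| = 4.333 mA
P = VI cos φ = 21.9 × 0.004333 × cos(-7.646°) = 94.04 mW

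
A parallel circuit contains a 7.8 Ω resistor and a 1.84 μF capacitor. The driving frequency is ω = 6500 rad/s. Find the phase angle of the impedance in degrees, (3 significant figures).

X_C = 1/(ωC) = 83.6 Ω
Parallel: admittances add. Y = 1/R + jωC
Y = (0.128 + j0.0120) S
|Y| = 0.129 S → |Z| = 1/|Y| = 7.77 Ω, ∠Z = −∠Y = -5.33°

-5.33°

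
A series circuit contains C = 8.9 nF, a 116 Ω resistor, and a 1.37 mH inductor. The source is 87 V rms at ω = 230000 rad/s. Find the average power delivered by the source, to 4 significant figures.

20.17 W

X_L = ωL = 315.1 Ω
X_C = 1/(ωC) = 488.5 Ω
Net reactance X = X_L − X_C = -173.4 Ω
Z = 116.0 − j173.4 Ω
|Z| = √(116.0² + 173.4²) = 208.6 Ω
∠Z = arctan(-173.4/116.0) = -56.22°
I = V/|Z| = 417.0 mA
P = VI cos φ = 87 × 0.4170 × cos(-56.22°) = 20.17 W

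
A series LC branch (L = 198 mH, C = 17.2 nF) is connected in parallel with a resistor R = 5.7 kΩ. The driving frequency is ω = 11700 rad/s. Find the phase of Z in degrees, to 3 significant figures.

X_L = ωL = 2320 Ω
X_C = 1/(ωC) = 4970 Ω
Branch 1: Z₁ = R = 5700 Ω
Branch 2 (series LC): Z₂ = j(X_L − X_C) = −j2650 Ω
Parallel: Z = Z₁Z₂/(Z₁+Z₂), |Z| = 2400 Ω, ∠Z = -65.0°

-65.0°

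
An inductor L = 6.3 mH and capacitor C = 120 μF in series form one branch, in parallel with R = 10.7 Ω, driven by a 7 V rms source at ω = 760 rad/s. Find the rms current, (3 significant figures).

X_L = ωL = 4.79 Ω
X_C = 1/(ωC) = 11.0 Ω
Branch 1: Z₁ = R = 10.7 Ω
Branch 2 (series LC): Z₂ = j(X_L − X_C) = −j6.18 Ω
Parallel: Z = Z₁Z₂/(Z₁+Z₂), |Z| = 5.35 Ω, ∠Z = -60.0°
I = V/|Z| = 7/5.35 = 1.31 A

1.31 A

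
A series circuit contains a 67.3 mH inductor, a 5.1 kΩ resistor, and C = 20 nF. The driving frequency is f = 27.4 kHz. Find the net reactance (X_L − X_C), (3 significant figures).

ω = 2πf = 172200 rad/s
X_L = ωL = 11600 Ω
X_C = 1/(ωC) = 290 Ω
X = 11600 − 290 = 11300 Ω

11300 Ω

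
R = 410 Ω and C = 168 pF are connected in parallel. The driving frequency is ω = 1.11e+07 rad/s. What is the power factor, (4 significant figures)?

0.7944

X_C = 1/(ωC) = 536.3 Ω
Parallel: admittances add. Y = 1/R + jωC
Y = (0.002439 + j0.001865) S
|Y| = 0.003070 S → |Z| = 1/|Y| = 325.7 Ω, ∠Z = −∠Y = -37.40°
cos φ = cos(-37.40°) = 0.7944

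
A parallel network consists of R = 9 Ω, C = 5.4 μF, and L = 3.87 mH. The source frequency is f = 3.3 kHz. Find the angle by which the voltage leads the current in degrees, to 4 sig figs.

-41.85°

ω = 2πf = 20730 rad/s
X_L = ωL = 80.24 Ω
X_C = 1/(ωC) = 8.931 Ω
Parallel: admittances add. Y = 1/R + 1/(jωL) + jωC
Y = (0.1111 + j0.09950) S
|Y| = 0.1492 S → |Z| = 1/|Y| = 6.705 Ω, ∠Z = −∠Y = -41.85°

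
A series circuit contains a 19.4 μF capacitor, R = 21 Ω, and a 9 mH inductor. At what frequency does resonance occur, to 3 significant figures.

381 Hz

ω₀ = 1/√(LC) = 1/√(0.009 × 1.94e-05) = 2393 rad/s
f₀ = ω₀/(2π) = 381 Hz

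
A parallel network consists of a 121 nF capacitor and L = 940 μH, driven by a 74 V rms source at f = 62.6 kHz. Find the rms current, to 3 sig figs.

ω = 2πf = 393300 rad/s
X_L = ωL = 370 Ω
X_C = 1/(ωC) = 21.0 Ω
Parallel: admittances add. Y = 1/(jωL) + jωC
Y = (0 + j0.0449) S
|Y| = 0.0449 S → |Z| = 1/|Y| = 22.3 Ω, ∠Z = −∠Y = -90.0°
I = V/|Z| = 74/22.3 = 3.32 A

3.32 A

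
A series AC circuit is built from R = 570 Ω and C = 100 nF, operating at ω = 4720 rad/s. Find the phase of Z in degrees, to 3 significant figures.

-74.9°

X_C = 1/(ωC) = 2120 Ω
Z = 570 − j2120 Ω
|Z| = √(570² + 2120²) = 2190 Ω
∠Z = arctan(-2120/570) = -74.9°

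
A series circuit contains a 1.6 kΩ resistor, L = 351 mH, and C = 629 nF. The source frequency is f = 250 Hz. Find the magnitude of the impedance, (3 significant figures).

ω = 2πf = 1571 rad/s
X_L = ωL = 551 Ω
X_C = 1/(ωC) = 1010 Ω
Net reactance X = X_L − X_C = -461 Ω
Z = 1600 − j461 Ω
|Z| = √(1600² + 461²) = 1670 Ω

1670 Ω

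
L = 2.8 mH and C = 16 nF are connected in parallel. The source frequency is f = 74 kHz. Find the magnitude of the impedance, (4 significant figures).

ω = 2πf = 465000 rad/s
X_L = ωL = 1302 Ω
X_C = 1/(ωC) = 134.4 Ω
Parallel: admittances add. Y = 1/(jωL) + jωC
Y = (0 + j0.006671) S
|Y| = 0.006671 S → |Z| = 1/|Y| = 149.9 Ω, ∠Z = −∠Y = -90.00°

149.9 Ω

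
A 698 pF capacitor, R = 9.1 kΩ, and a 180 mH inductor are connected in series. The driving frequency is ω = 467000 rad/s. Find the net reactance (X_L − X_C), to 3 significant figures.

81000 Ω

X_L = ωL = 84100 Ω
X_C = 1/(ωC) = 3070 Ω
X = 84100 − 3070 = 81000 Ω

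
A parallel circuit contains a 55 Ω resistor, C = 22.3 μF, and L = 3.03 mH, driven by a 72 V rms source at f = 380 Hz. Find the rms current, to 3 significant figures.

6.26 A

ω = 2πf = 2388 rad/s
X_L = ωL = 7.23 Ω
X_C = 1/(ωC) = 18.8 Ω
Parallel: admittances add. Y = 1/R + 1/(jωL) + jωC
Y = (0.0182 − j0.0850) S
|Y| = 0.0869 S → |Z| = 1/|Y| = 11.5 Ω, ∠Z = −∠Y = 77.9°
I = V/|Z| = 72/11.5 = 6.26 A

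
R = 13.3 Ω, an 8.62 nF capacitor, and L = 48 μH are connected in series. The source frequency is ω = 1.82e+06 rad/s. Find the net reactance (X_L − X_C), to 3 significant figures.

23.6 Ω

X_L = ωL = 87.4 Ω
X_C = 1/(ωC) = 63.7 Ω
X = 87.4 − 63.7 = 23.6 Ω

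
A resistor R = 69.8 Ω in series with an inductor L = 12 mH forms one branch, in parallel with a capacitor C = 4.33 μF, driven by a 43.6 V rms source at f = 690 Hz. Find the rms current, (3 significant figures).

656 mA

ω = 2πf = 4335 rad/s
X_L = ωL = 52.0 Ω
X_C = 1/(ωC) = 53.3 Ω
Branch 1 (R+jX_L): Z₁ = 69.8 + j52.0 Ω, |Z₁| = 87.1 Ω
Branch 2 (−jX_C): Z₂ = −j53.3 Ω
Parallel: Z = Z₁Z₂/(Z₁+Z₂), |Z| = 66.4 Ω, ∠Z = -52.3°
I = V/|Z| = 43.6/66.4 = 656 mA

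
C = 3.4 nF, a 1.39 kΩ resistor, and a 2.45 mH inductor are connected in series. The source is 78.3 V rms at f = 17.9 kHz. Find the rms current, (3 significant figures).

28.8 mA

ω = 2πf = 112500 rad/s
X_L = ωL = 276 Ω
X_C = 1/(ωC) = 2620 Ω
Net reactance X = X_L − X_C = -2340 Ω
Z = 1390 − j2340 Ω
|Z| = √(1390² + 2340²) = 2720 Ω
I = V/|Z| = 78.3/2720 = 28.8 mA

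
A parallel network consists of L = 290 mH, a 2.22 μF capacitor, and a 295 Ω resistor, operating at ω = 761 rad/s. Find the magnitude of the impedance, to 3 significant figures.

X_L = ωL = 221 Ω
X_C = 1/(ωC) = 592 Ω
Parallel: admittances add. Y = 1/R + 1/(jωL) + jωC
Y = (0.00339 − j0.00284) S
|Y| = 0.00442 S → |Z| = 1/|Y| = 226 Ω, ∠Z = −∠Y = 40.0°

226 Ω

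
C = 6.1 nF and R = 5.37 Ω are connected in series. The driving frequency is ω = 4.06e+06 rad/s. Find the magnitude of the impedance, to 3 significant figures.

X_C = 1/(ωC) = 40.4 Ω
Z = 5.37 − j40.4 Ω
|Z| = √(5.37² + 40.4²) = 40.7 Ω

40.7 Ω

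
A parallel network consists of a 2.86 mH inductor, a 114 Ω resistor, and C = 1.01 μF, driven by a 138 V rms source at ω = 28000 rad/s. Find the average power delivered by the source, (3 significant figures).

167 W

X_L = ωL = 80.1 Ω
X_C = 1/(ωC) = 35.4 Ω
Parallel: admittances add. Y = 1/R + 1/(jωL) + jωC
Y = (0.00877 + j0.0158) S
|Y| = 0.0181 S → |Z| = 1/|Y| = 55.4 Ω, ∠Z = −∠Y = -61.0°
I = V/|Z| = 2.49 A
P = VI cos φ = 138 × 2.49 × cos(-61.0°) = 167 W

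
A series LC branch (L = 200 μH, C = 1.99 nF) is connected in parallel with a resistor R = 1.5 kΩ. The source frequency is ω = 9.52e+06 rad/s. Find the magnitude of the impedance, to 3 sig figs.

X_L = ωL = 1900 Ω
X_C = 1/(ωC) = 52.8 Ω
Branch 1: Z₁ = R = 1500 Ω
Branch 2 (series LC): Z₂ = j(X_L − X_C) = j1850 Ω
Parallel: Z = Z₁Z₂/(Z₁+Z₂), |Z| = 1170 Ω, ∠Z = 39.0°

1170 Ω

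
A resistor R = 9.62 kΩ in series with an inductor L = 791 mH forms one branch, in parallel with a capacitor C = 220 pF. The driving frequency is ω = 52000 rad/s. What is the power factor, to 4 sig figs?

0.4211

X_L = ωL = 41130 Ω
X_C = 1/(ωC) = 87410 Ω
Branch 1 (R+jX_L): Z₁ = 9620 + j41130 Ω, |Z₁| = 42240 Ω
Branch 2 (−jX_C): Z₂ = −j87410 Ω
Parallel: Z = Z₁Z₂/(Z₁+Z₂), |Z| = 78110 Ω, ∠Z = 65.09°
cos φ = cos(65.09°) = 0.4211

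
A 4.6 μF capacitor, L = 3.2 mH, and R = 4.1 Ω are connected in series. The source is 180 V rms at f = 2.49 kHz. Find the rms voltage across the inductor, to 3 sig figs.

ω = 2πf = 15650 rad/s
X_L = ωL = 50.1 Ω
X_C = 1/(ωC) = 13.9 Ω
Net reactance X = X_L − X_C = 36.2 Ω
Z = 4.10 + j36.2 Ω
|Z| = √(4.10² + 36.2²) = 36.4 Ω
I = V/|Z| = 4.94 A
V_L = I·|Z_L| = 4.94 × 50.1 = 248 V

248 V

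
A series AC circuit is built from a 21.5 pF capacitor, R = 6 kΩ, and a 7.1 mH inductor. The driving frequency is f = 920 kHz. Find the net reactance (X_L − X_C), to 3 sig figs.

ω = 2πf = 5.781e+06 rad/s
X_L = ωL = 41000 Ω
X_C = 1/(ωC) = 8050 Ω
X = 41000 − 8050 = 33000 Ω

33000 Ω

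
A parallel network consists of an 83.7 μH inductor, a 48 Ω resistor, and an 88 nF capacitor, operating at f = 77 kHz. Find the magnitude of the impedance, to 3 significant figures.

ω = 2πf = 483800 rad/s
X_L = ωL = 40.5 Ω
X_C = 1/(ωC) = 23.5 Ω
Parallel: admittances add. Y = 1/R + 1/(jωL) + jωC
Y = (0.0208 + j0.0179) S
|Y| = 0.0275 S → |Z| = 1/|Y| = 36.4 Ω, ∠Z = −∠Y = -40.6°

36.4 Ω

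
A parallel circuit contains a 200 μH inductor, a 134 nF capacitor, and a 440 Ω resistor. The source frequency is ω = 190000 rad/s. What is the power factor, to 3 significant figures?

X_L = ωL = 38.0 Ω
X_C = 1/(ωC) = 39.3 Ω
Parallel: admittances add. Y = 1/R + 1/(jωL) + jωC
Y = (0.00227 − j0.000856) S
|Y| = 0.00243 S → |Z| = 1/|Y| = 412 Ω, ∠Z = −∠Y = 20.6°
cos φ = cos(20.6°) = 0.936

0.936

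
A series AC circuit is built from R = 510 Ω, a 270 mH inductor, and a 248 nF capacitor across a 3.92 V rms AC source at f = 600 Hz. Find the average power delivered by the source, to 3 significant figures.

29.8 mW

ω = 2πf = 3770 rad/s
X_L = ωL = 1020 Ω
X_C = 1/(ωC) = 1070 Ω
Net reactance X = X_L − X_C = -51.7 Ω
Z = 510 − j51.7 Ω
|Z| = √(510² + 51.7²) = 513 Ω
∠Z = arctan(-51.7/510) = -5.79°
I = V/|Z| = 7.65 mA
P = VI cos φ = 3.92 × 0.00765 × cos(-5.79°) = 29.8 mW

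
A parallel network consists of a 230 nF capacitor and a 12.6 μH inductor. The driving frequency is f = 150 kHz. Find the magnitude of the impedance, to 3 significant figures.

7.54 Ω

ω = 2πf = 942500 rad/s
X_L = ωL = 11.9 Ω
X_C = 1/(ωC) = 4.61 Ω
Parallel: admittances add. Y = 1/(jωL) + jωC
Y = (0 + j0.133) S
|Y| = 0.133 S → |Z| = 1/|Y| = 7.54 Ω, ∠Z = −∠Y = -90.0°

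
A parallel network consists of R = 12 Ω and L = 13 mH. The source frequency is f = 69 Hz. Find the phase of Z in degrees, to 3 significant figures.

64.8°

ω = 2πf = 433.5 rad/s
X_L = ωL = 5.64 Ω
Parallel: admittances add. Y = 1/R + 1/(jωL)
Y = (0.0833 − j0.177) S
|Y| = 0.196 S → |Z| = 1/|Y| = 5.10 Ω, ∠Z = −∠Y = 64.8°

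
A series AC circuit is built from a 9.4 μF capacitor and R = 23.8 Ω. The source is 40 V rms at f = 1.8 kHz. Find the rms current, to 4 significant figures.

ω = 2πf = 11310 rad/s
X_C = 1/(ωC) = 9.406 Ω
Z = 23.80 − j9.406 Ω
|Z| = √(23.80² + 9.406²) = 25.59 Ω
I = V/|Z| = 40/25.59 = 1.563 A

1.563 A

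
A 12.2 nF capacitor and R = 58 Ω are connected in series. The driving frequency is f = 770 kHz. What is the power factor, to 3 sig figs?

0.960

ω = 2πf = 4.838e+06 rad/s
X_C = 1/(ωC) = 16.9 Ω
Z = 58.0 − j16.9 Ω
|Z| = √(58.0² + 16.9²) = 60.4 Ω
∠Z = arctan(-16.9/58.0) = -16.3°
cos φ = cos(-16.3°) = 0.960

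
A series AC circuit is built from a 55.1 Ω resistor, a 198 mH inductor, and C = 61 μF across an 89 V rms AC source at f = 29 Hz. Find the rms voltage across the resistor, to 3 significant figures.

63.6 V

ω = 2πf = 182.2 rad/s
X_L = ωL = 36.1 Ω
X_C = 1/(ωC) = 90.0 Ω
Net reactance X = X_L − X_C = -53.9 Ω
Z = 55.1 − j53.9 Ω
|Z| = √(55.1² + 53.9²) = 77.1 Ω
I = V/|Z| = 1.15 A
V_R = I·|Z_R| = 1.15 × 55.1 = 63.6 V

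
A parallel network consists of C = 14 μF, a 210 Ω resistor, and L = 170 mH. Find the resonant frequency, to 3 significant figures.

103 Hz

ω₀ = 1/√(LC) = 1/√(0.17 × 1.4e-05) = 648.2 rad/s
f₀ = ω₀/(2π) = 103 Hz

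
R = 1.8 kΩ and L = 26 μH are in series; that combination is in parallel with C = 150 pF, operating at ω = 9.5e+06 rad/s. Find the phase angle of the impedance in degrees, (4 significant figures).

-68.01°

X_L = ωL = 247.0 Ω
X_C = 1/(ωC) = 701.8 Ω
Branch 1 (R+jX_L): Z₁ = 1800 + j247.0 Ω, |Z₁| = 1817 Ω
Branch 2 (−jX_C): Z₂ = −j701.8 Ω
Parallel: Z = Z₁Z₂/(Z₁+Z₂), |Z| = 686.8 Ω, ∠Z = -68.01°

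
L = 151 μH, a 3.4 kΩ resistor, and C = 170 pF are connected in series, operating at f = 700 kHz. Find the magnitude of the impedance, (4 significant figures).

3466 Ω

ω = 2πf = 4.398e+06 rad/s
X_L = ωL = 664.1 Ω
X_C = 1/(ωC) = 1337 Ω
Net reactance X = X_L − X_C = -673.3 Ω
Z = 3400 − j673.3 Ω
|Z| = √(3400² + 673.3²) = 3466 Ω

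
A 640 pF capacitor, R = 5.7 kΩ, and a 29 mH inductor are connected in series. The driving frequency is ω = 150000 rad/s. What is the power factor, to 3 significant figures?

0.685

X_L = ωL = 4350 Ω
X_C = 1/(ωC) = 10400 Ω
Net reactance X = X_L − X_C = -6070 Ω
Z = 5700 − j6070 Ω
|Z| = √(5700² + 6070²) = 8320 Ω
∠Z = arctan(-6070/5700) = -46.8°
cos φ = cos(-46.8°) = 0.685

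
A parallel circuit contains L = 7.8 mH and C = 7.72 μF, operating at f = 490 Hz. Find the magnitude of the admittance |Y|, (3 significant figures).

17.9 mS

ω = 2πf = 3079 rad/s
X_L = ωL = 24.0 Ω
X_C = 1/(ωC) = 42.1 Ω
Parallel: admittances add. Y = 1/(jωL) + jωC
Y = (0 − j0.0179) S
|Y| = 0.0179 S → |Z| = 1/|Y| = 55.9 Ω, ∠Z = −∠Y = 90.0°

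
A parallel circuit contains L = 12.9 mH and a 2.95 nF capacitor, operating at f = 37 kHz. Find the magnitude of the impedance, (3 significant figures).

2840 Ω

ω = 2πf = 232500 rad/s
X_L = ωL = 3000 Ω
X_C = 1/(ωC) = 1460 Ω
Parallel: admittances add. Y = 1/(jωL) + jωC
Y = (0 + j0.000352) S
|Y| = 0.000352 S → |Z| = 1/|Y| = 2840 Ω, ∠Z = −∠Y = -90.0°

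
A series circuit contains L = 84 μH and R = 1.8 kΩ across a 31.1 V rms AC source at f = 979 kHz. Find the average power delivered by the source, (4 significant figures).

496.4 mW

ω = 2πf = 6.151e+06 rad/s
X_L = ωL = 516.7 Ω
Z = 1800 + j516.7 Ω
|Z| = √(1800² + 516.7²) = 1873 Ω
∠Z = arctan(516.7/1800) = 16.02°
I = V/|Z| = 16.61 mA
P = VI cos φ = 31.1 × 0.01661 × cos(16.02°) = 496.4 mW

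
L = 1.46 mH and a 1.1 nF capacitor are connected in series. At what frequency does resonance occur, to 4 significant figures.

125.6 kHz

ω₀ = 1/√(LC) = 1/√(0.00146 × 1.1e-09) = 789100 rad/s
f₀ = ω₀/(2π) = 125.6 kHz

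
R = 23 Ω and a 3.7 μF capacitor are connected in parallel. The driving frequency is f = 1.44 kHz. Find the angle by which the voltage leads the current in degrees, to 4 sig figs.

-37.60°

ω = 2πf = 9048 rad/s
X_C = 1/(ωC) = 29.87 Ω
Parallel: admittances add. Y = 1/R + jωC
Y = (0.04348 + j0.03348) S
|Y| = 0.05487 S → |Z| = 1/|Y| = 18.22 Ω, ∠Z = −∠Y = -37.60°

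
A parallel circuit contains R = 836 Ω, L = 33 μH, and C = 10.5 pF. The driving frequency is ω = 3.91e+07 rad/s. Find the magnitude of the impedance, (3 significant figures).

X_L = ωL = 1290 Ω
X_C = 1/(ωC) = 2440 Ω
Parallel: admittances add. Y = 1/R + 1/(jωL) + jωC
Y = (0.00120 − j0.000364) S
|Y| = 0.00125 S → |Z| = 1/|Y| = 800 Ω, ∠Z = −∠Y = 16.9°

800 Ω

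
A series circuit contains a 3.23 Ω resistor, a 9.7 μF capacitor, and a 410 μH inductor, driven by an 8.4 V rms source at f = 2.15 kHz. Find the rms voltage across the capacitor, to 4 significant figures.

16.66 V

ω = 2πf = 13510 rad/s
X_L = ωL = 5.539 Ω
X_C = 1/(ωC) = 7.632 Ω
Net reactance X = X_L − X_C = -2.093 Ω
Z = 3.230 − j2.093 Ω
|Z| = √(3.230² + 2.093²) = 3.849 Ω
I = V/|Z| = 2.183 A
V_C = I·|Z_C| = 2.183 × 7.632 = 16.66 V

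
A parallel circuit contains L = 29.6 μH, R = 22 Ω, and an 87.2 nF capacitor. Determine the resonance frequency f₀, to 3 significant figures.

99.1 kHz

ω₀ = 1/√(LC) = 1/√(2.96e-05 × 8.72e-08) = 622400 rad/s
f₀ = ω₀/(2π) = 99.1 kHz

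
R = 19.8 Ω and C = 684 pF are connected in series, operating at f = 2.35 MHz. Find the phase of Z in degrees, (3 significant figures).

ω = 2πf = 1.477e+07 rad/s
X_C = 1/(ωC) = 99.0 Ω
Z = 19.8 − j99.0 Ω
|Z| = √(19.8² + 99.0²) = 101 Ω
∠Z = arctan(-99.0/19.8) = -78.7°

-78.7°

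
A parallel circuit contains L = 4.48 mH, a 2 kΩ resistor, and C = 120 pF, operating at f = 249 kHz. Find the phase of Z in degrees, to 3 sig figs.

-5.15°

ω = 2πf = 1.565e+06 rad/s
X_L = ωL = 7010 Ω
X_C = 1/(ωC) = 5330 Ω
Parallel: admittances add. Y = 1/R + 1/(jωL) + jωC
Y = (0.000500 + j4.51e-05) S
|Y| = 0.000502 S → |Z| = 1/|Y| = 1990 Ω, ∠Z = −∠Y = -5.15°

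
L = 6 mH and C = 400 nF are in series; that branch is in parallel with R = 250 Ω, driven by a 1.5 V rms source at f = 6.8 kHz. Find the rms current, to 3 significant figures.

ω = 2πf = 42730 rad/s
X_L = ωL = 256 Ω
X_C = 1/(ωC) = 58.5 Ω
Branch 1: Z₁ = R = 250 Ω
Branch 2 (series LC): Z₂ = j(X_L − X_C) = j198 Ω
Parallel: Z = Z₁Z₂/(Z₁+Z₂), |Z| = 155 Ω, ∠Z = 51.6°
I = V/|Z| = 1.5/155 = 9.67 mA

9.67 mA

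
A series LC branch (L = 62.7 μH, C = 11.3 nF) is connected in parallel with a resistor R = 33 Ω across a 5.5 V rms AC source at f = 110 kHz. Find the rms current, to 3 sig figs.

179 mA

ω = 2πf = 691200 rad/s
X_L = ωL = 43.3 Ω
X_C = 1/(ωC) = 128 Ω
Branch 1: Z₁ = R = 33.0 Ω
Branch 2 (series LC): Z₂ = j(X_L − X_C) = −j84.7 Ω
Parallel: Z = Z₁Z₂/(Z₁+Z₂), |Z| = 30.7 Ω, ∠Z = -21.3°
I = V/|Z| = 5.5/30.7 = 179 mA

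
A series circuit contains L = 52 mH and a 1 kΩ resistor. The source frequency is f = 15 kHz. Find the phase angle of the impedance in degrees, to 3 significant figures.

78.5°

ω = 2πf = 94250 rad/s
X_L = ωL = 4900 Ω
Z = 1000 + j4900 Ω
|Z| = √(1000² + 4900²) = 5000 Ω
∠Z = arctan(4900/1000) = 78.5°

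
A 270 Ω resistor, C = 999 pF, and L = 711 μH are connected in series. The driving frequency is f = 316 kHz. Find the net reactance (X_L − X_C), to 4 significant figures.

ω = 2πf = 1.985e+06 rad/s
X_L = ωL = 1412 Ω
X_C = 1/(ωC) = 504.2 Ω
X = 1412 − 504.2 = 907.5 Ω

907.5 Ω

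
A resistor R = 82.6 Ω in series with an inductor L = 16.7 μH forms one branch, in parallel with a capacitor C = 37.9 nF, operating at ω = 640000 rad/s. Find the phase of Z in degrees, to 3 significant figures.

-62.3°

X_L = ωL = 10.7 Ω
X_C = 1/(ωC) = 41.2 Ω
Branch 1 (R+jX_L): Z₁ = 82.6 + j10.7 Ω, |Z₁| = 83.3 Ω
Branch 2 (−jX_C): Z₂ = −j41.2 Ω
Parallel: Z = Z₁Z₂/(Z₁+Z₂), |Z| = 39.0 Ω, ∠Z = -62.3°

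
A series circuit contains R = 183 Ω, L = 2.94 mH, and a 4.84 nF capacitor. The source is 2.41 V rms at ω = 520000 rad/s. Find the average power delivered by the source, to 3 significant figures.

809 μW

X_L = ωL = 1530 Ω
X_C = 1/(ωC) = 397 Ω
Net reactance X = X_L − X_C = 1130 Ω
Z = 183 + j1130 Ω
|Z| = √(183² + 1130²) = 1150 Ω
∠Z = arctan(1130/183) = 80.8°
I = V/|Z| = 2.10 mA
P = VI cos φ = 2.41 × 0.00210 × cos(80.8°) = 809 μW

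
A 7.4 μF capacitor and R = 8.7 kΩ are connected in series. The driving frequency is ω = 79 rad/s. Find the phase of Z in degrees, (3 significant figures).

-11.1°

X_C = 1/(ωC) = 1710 Ω
Z = 8700 − j1710 Ω
|Z| = √(8700² + 1710²) = 8870 Ω
∠Z = arctan(-1710/8700) = -11.1°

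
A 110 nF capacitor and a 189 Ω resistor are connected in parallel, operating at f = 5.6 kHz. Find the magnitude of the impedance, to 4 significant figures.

ω = 2πf = 35190 rad/s
X_C = 1/(ωC) = 258.4 Ω
Parallel: admittances add. Y = 1/R + jωC
Y = (0.005291 + j0.003870) S
|Y| = 0.006556 S → |Z| = 1/|Y| = 152.5 Ω, ∠Z = −∠Y = -36.19°

152.5 Ω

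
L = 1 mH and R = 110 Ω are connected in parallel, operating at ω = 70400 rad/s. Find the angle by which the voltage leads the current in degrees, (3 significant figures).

57.4°

X_L = ωL = 70.4 Ω
Parallel: admittances add. Y = 1/R + 1/(jωL)
Y = (0.00909 − j0.0142) S
|Y| = 0.0169 S → |Z| = 1/|Y| = 59.3 Ω, ∠Z = −∠Y = 57.4°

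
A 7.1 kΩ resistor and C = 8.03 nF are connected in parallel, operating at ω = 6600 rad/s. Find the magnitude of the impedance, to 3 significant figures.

6650 Ω

X_C = 1/(ωC) = 18900 Ω
Parallel: admittances add. Y = 1/R + jωC
Y = (0.000141 + j5.3e-05) S
|Y| = 0.000150 S → |Z| = 1/|Y| = 6650 Ω, ∠Z = −∠Y = -20.6°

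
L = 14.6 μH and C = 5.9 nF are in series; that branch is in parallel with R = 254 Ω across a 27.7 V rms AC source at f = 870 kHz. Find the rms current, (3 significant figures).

578 mA

ω = 2πf = 5.466e+06 rad/s
X_L = ωL = 79.8 Ω
X_C = 1/(ωC) = 31.0 Ω
Branch 1: Z₁ = R = 254 Ω
Branch 2 (series LC): Z₂ = j(X_L − X_C) = j48.8 Ω
Parallel: Z = Z₁Z₂/(Z₁+Z₂), |Z| = 47.9 Ω, ∠Z = 79.1°
I = V/|Z| = 27.7/47.9 = 578 mA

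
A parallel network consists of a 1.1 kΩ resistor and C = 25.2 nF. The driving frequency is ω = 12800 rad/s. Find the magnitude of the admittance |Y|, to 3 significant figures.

965 μS

X_C = 1/(ωC) = 3100 Ω
Parallel: admittances add. Y = 1/R + jωC
Y = (0.000909 + j0.000323) S
|Y| = 0.000965 S → |Z| = 1/|Y| = 1040 Ω, ∠Z = −∠Y = -19.5°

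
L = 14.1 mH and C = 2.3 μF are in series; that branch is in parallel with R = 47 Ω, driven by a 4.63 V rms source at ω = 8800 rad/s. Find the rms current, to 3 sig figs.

116 mA

X_L = ωL = 124 Ω
X_C = 1/(ωC) = 49.4 Ω
Branch 1: Z₁ = R = 47.0 Ω
Branch 2 (series LC): Z₂ = j(X_L − X_C) = j74.7 Ω
Parallel: Z = Z₁Z₂/(Z₁+Z₂), |Z| = 39.8 Ω, ∠Z = 32.2°
I = V/|Z| = 4.63/39.8 = 116 mA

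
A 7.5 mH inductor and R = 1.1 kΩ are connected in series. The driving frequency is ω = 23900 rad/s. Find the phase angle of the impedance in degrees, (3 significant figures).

9.26°

X_L = ωL = 179 Ω
Z = 1100 + j179 Ω
|Z| = √(1100² + 179²) = 1110 Ω
∠Z = arctan(179/1100) = 9.26°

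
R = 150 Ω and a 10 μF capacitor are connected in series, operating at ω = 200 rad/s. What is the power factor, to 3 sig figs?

X_C = 1/(ωC) = 500 Ω
Z = 150 − j500 Ω
|Z| = √(150² + 500²) = 522 Ω
∠Z = arctan(-500/150) = -73.3°
cos φ = cos(-73.3°) = 0.287

0.287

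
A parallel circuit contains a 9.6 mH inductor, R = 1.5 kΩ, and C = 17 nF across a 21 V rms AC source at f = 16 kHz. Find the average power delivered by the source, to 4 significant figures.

ω = 2πf = 100500 rad/s
X_L = ωL = 965.1 Ω
X_C = 1/(ωC) = 585.1 Ω
Parallel: admittances add. Y = 1/R + 1/(jωL) + jωC
Y = (0.0006667 + j0.0006729) S
|Y| = 0.0009472 S → |Z| = 1/|Y| = 1056 Ω, ∠Z = −∠Y = -45.26°
I = V/|Z| = 19.89 mA
P = VI cos φ = 21 × 0.01989 × cos(-45.26°) = 294.0 mW

294.0 mW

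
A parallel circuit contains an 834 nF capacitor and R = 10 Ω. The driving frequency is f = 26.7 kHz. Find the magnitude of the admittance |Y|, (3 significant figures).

ω = 2πf = 167800 rad/s
X_C = 1/(ωC) = 7.15 Ω
Parallel: admittances add. Y = 1/R + jωC
Y = (0.100 + j0.140) S
|Y| = 0.172 S → |Z| = 1/|Y| = 5.81 Ω, ∠Z = −∠Y = -54.4°

172 mS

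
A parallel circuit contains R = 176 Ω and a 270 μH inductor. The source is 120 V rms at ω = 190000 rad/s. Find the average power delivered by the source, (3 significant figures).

81.8 W

X_L = ωL = 51.3 Ω
Parallel: admittances add. Y = 1/R + 1/(jωL)
Y = (0.00568 − j0.0195) S
|Y| = 0.0203 S → |Z| = 1/|Y| = 49.3 Ω, ∠Z = −∠Y = 73.7°
I = V/|Z| = 2.44 A
P = VI cos φ = 120 × 2.44 × cos(73.7°) = 81.8 W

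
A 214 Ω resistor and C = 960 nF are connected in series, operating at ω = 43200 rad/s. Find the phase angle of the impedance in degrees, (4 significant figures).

X_C = 1/(ωC) = 24.11 Ω
Z = 214.0 − j24.11 Ω
|Z| = √(214.0² + 24.11²) = 215.4 Ω
∠Z = arctan(-24.11/214.0) = -6.429°

-6.429°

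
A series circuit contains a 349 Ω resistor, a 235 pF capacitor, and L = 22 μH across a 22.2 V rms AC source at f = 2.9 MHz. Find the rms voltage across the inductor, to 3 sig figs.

23.0 V

ω = 2πf = 1.822e+07 rad/s
X_L = ωL = 401 Ω
X_C = 1/(ωC) = 234 Ω
Net reactance X = X_L − X_C = 167 Ω
Z = 349 + j167 Ω
|Z| = √(349² + 167²) = 387 Ω
I = V/|Z| = 57.4 mA
V_L = I·|Z_L| = 0.0574 × 401 = 23.0 V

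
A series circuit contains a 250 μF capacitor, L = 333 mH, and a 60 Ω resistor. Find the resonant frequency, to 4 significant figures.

ω₀ = 1/√(LC) = 1/√(0.333 × 0.00025) = 109.6 rad/s
f₀ = ω₀/(2π) = 17.44 Hz

17.44 Hz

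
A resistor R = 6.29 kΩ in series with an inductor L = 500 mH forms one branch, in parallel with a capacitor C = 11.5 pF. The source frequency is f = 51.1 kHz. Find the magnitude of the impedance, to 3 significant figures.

394000 Ω

ω = 2πf = 321100 rad/s
X_L = ωL = 161000 Ω
X_C = 1/(ωC) = 271000 Ω
Branch 1 (R+jX_L): Z₁ = 6290 + j161000 Ω, |Z₁| = 161000 Ω
Branch 2 (−jX_C): Z₂ = −j271000 Ω
Parallel: Z = Z₁Z₂/(Z₁+Z₂), |Z| = 394000 Ω, ∠Z = 84.5°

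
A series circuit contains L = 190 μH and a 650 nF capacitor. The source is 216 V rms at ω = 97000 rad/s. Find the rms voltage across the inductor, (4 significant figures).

X_L = ωL = 18.43 Ω
X_C = 1/(ωC) = 15.86 Ω
Net reactance X = X_L − X_C = 2.570 Ω
Z = j2.570 Ω
|Z| = √(0² + 2.570²) = 2.570 Ω
I = V/|Z| = 84.06 A
V_L = I·|Z_L| = 84.06 × 18.43 = 1549 V

1549 V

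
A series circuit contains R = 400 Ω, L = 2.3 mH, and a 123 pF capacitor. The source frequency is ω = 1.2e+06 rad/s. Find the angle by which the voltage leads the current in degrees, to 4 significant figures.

X_L = ωL = 2760 Ω
X_C = 1/(ωC) = 6775 Ω
Net reactance X = X_L − X_C = -4015 Ω
Z = 400.0 − j4015 Ω
|Z| = √(400.0² + 4015²) = 4035 Ω
∠Z = arctan(-4015/400.0) = -84.31°

-84.31°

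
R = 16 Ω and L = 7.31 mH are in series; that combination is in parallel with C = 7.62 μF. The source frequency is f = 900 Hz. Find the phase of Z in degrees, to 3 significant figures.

-69.7°

ω = 2πf = 5655 rad/s
X_L = ωL = 41.3 Ω
X_C = 1/(ωC) = 23.2 Ω
Branch 1 (R+jX_L): Z₁ = 16.0 + j41.3 Ω, |Z₁| = 44.3 Ω
Branch 2 (−jX_C): Z₂ = −j23.2 Ω
Parallel: Z = Z₁Z₂/(Z₁+Z₂), |Z| = 42.5 Ω, ∠Z = -69.7°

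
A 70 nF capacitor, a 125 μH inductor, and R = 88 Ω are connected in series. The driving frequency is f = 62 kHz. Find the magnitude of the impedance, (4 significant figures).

88.82 Ω

ω = 2πf = 389600 rad/s
X_L = ωL = 48.69 Ω
X_C = 1/(ωC) = 36.67 Ω
Net reactance X = X_L − X_C = 12.02 Ω
Z = 88.00 + j12.02 Ω
|Z| = √(88.00² + 12.02²) = 88.82 Ω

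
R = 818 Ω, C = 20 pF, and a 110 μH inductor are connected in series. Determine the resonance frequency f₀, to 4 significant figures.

3.393 MHz

ω₀ = 1/√(LC) = 1/√(0.00011 × 2e-11) = 2.132e+07 rad/s
f₀ = ω₀/(2π) = 3.393 MHz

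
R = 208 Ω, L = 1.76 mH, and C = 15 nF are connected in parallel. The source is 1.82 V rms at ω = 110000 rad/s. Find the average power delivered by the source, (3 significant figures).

X_L = ωL = 194 Ω
X_C = 1/(ωC) = 606 Ω
Parallel: admittances add. Y = 1/R + 1/(jωL) + jωC
Y = (0.00481 − j0.00352) S
|Y| = 0.00596 S → |Z| = 1/|Y| = 168 Ω, ∠Z = −∠Y = 36.2°
I = V/|Z| = 10.8 mA
P = VI cos φ = 1.82 × 0.0108 × cos(36.2°) = 15.9 mW

15.9 mW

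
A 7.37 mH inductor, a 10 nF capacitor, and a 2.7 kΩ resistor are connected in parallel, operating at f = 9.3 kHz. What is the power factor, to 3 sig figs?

ω = 2πf = 58430 rad/s
X_L = ωL = 431 Ω
X_C = 1/(ωC) = 1710 Ω
Parallel: admittances add. Y = 1/R + 1/(jωL) + jωC
Y = (0.000370 − j0.00174) S
|Y| = 0.00178 S → |Z| = 1/|Y| = 563 Ω, ∠Z = −∠Y = 78.0°
cos φ = cos(78.0°) = 0.208

0.208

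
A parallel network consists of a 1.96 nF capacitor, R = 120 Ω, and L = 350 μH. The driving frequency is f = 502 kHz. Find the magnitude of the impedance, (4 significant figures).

ω = 2πf = 3.154e+06 rad/s
X_L = ωL = 1104 Ω
X_C = 1/(ωC) = 161.8 Ω
Parallel: admittances add. Y = 1/R + 1/(jωL) + jωC
Y = (0.008333 + j0.005276) S
|Y| = 0.009863 S → |Z| = 1/|Y| = 101.4 Ω, ∠Z = −∠Y = -32.34°

101.4 Ω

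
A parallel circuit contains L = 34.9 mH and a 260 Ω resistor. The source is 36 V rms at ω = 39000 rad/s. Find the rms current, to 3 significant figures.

X_L = ωL = 1360 Ω
Parallel: admittances add. Y = 1/R + 1/(jωL)
Y = (0.00385 − j0.000735) S
|Y| = 0.00392 S → |Z| = 1/|Y| = 255 Ω, ∠Z = −∠Y = 10.8°
I = V/|Z| = 36/255 = 141 mA

141 mA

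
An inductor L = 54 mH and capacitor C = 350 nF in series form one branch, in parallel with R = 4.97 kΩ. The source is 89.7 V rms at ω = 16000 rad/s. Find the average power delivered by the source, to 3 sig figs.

X_L = ωL = 864 Ω
X_C = 1/(ωC) = 179 Ω
Branch 1: Z₁ = R = 4970 Ω
Branch 2 (series LC): Z₂ = j(X_L − X_C) = j685 Ω
Parallel: Z = Z₁Z₂/(Z₁+Z₂), |Z| = 679 Ω, ∠Z = 82.1°
I = V/|Z| = 132 mA
P = VI cos φ = 89.7 × 0.132 × cos(82.1°) = 1.62 W

1.62 W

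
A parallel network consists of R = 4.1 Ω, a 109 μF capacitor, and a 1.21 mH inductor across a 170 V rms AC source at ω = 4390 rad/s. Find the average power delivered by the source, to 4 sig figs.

X_L = ωL = 5.312 Ω
X_C = 1/(ωC) = 2.090 Ω
Parallel: admittances add. Y = 1/R + 1/(jωL) + jωC
Y = (0.2439 + j0.2903) S
|Y| = 0.3791 S → |Z| = 1/|Y| = 2.638 Ω, ∠Z = −∠Y = -49.96°
I = V/|Z| = 64.45 A
P = VI cos φ = 170 × 64.45 × cos(-49.96°) = 7.049 kW

7.049 kW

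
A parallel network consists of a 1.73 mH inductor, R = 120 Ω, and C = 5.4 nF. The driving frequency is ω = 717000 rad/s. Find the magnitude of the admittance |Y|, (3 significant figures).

8.88 mS

X_L = ωL = 1240 Ω
X_C = 1/(ωC) = 258 Ω
Parallel: admittances add. Y = 1/R + 1/(jωL) + jωC
Y = (0.00833 + j0.00307) S
|Y| = 0.00888 S → |Z| = 1/|Y| = 113 Ω, ∠Z = −∠Y = -20.2°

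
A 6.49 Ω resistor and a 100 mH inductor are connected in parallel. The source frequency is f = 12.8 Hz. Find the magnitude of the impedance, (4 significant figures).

ω = 2πf = 80.42 rad/s
X_L = ωL = 8.042 Ω
Parallel: admittances add. Y = 1/R + 1/(jωL)
Y = (0.1541 − j0.1243) S
|Y| = 0.1980 S → |Z| = 1/|Y| = 5.051 Ω, ∠Z = −∠Y = 38.90°

5.051 Ω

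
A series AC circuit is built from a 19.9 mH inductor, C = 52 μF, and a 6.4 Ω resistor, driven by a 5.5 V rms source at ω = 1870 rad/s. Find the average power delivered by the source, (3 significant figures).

X_L = ωL = 37.2 Ω
X_C = 1/(ωC) = 10.3 Ω
Net reactance X = X_L − X_C = 26.9 Ω
Z = 6.40 + j26.9 Ω
|Z| = √(6.40² + 26.9²) = 27.7 Ω
∠Z = arctan(26.9/6.40) = 76.6°
I = V/|Z| = 199 mA
P = VI cos φ = 5.5 × 0.199 × cos(76.6°) = 253 mW

253 mW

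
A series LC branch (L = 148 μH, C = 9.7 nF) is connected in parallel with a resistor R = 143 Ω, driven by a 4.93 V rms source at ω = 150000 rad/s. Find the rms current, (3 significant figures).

X_L = ωL = 22.2 Ω
X_C = 1/(ωC) = 687 Ω
Branch 1: Z₁ = R = 143 Ω
Branch 2 (series LC): Z₂ = j(X_L − X_C) = −j665 Ω
Parallel: Z = Z₁Z₂/(Z₁+Z₂), |Z| = 140 Ω, ∠Z = -12.1°
I = V/|Z| = 4.93/140 = 35.3 mA

35.3 mA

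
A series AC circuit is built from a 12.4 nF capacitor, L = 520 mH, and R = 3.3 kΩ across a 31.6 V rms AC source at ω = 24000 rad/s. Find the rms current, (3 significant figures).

3.26 mA

X_L = ωL = 12500 Ω
X_C = 1/(ωC) = 3360 Ω
Net reactance X = X_L − X_C = 9120 Ω
Z = 3300 + j9120 Ω
|Z| = √(3300² + 9120²) = 9700 Ω
I = V/|Z| = 31.6/9700 = 3.26 mA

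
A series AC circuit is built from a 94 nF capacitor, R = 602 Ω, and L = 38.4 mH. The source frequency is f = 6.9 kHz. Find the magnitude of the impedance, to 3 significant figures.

1540 Ω

ω = 2πf = 43350 rad/s
X_L = ωL = 1660 Ω
X_C = 1/(ωC) = 245 Ω
Net reactance X = X_L − X_C = 1420 Ω
Z = 602 + j1420 Ω
|Z| = √(602² + 1420²) = 1540 Ω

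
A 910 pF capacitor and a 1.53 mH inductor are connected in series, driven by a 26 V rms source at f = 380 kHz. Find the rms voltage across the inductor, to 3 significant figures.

ω = 2πf = 2.388e+06 rad/s
X_L = ωL = 3650 Ω
X_C = 1/(ωC) = 460 Ω
Net reactance X = X_L − X_C = 3190 Ω
Z = j3190 Ω
|Z| = √(0² + 3190²) = 3190 Ω
I = V/|Z| = 8.14 mA
V_L = I·|Z_L| = 0.00814 × 3650 = 29.7 V

29.7 V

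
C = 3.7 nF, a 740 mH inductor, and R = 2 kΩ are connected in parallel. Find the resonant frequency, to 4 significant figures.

ω₀ = 1/√(LC) = 1/√(0.74 × 3.7e-09) = 19110 rad/s
f₀ = ω₀/(2π) = 3.042 kHz

3.042 kHz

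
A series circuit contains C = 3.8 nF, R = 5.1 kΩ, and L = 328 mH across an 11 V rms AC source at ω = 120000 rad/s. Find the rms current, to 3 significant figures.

293 μA

X_L = ωL = 39400 Ω
X_C = 1/(ωC) = 2190 Ω
Net reactance X = X_L − X_C = 37200 Ω
Z = 5100 + j37200 Ω
|Z| = √(5100² + 37200²) = 37500 Ω
I = V/|Z| = 11/37500 = 293 μA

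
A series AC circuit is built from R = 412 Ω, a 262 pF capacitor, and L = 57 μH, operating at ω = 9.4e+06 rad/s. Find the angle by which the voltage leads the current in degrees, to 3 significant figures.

17.5°

X_L = ωL = 536 Ω
X_C = 1/(ωC) = 406 Ω
Net reactance X = X_L − X_C = 130 Ω
Z = 412 + j130 Ω
|Z| = √(412² + 130²) = 432 Ω
∠Z = arctan(130/412) = 17.5°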